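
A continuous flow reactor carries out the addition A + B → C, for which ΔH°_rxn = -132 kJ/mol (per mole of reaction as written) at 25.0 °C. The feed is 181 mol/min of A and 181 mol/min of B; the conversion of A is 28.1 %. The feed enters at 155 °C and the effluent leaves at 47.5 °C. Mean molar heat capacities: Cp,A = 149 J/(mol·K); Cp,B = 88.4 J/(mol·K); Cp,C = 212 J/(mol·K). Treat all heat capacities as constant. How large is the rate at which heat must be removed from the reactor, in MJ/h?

Q_out = 682 MJ/h

Extent of reaction ξ = 0.281 × 181 = 50.861 mol/min
Reaction term: ξ·ΔH°_rxn = 50.861 × -132 = -6713.7 kJ/min
Sensible, feed 155→25 °C: -5586 kJ/min
Outlet flows (mol/min): A 130.14, B 130.14, C 50.861
Sensible, products 25→47.5 °C: 937.74 kJ/min
Q = ΔH = -11362 kJ/min = -189.37 kW
Heat removed = 681.72 MJ/h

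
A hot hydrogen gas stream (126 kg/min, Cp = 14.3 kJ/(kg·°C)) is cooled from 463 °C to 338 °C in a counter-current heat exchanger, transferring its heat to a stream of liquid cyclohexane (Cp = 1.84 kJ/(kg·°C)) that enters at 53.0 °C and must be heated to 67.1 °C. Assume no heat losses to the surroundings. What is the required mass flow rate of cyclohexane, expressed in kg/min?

ṁ_c = 8680 kg/min

Heat released by hot stream: Q = 126 × 14.3 × (463 − 338) = 225230 kJ/min
Energy balance on cold side (adiabatic exchanger): Q = ṁ_c·Cp_c·(T_c,out − T_c,in)
ṁ_c = 225230 / [1.84 × (67.1 − 53.0)] = 8681.2 kg/min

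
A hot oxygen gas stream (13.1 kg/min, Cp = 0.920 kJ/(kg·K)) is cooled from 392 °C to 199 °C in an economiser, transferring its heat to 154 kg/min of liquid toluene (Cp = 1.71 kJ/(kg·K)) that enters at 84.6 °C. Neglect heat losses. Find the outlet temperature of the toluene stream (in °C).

T_c,out = 93.4 °C

Heat released by hot stream: Q = 13.1 × 0.920 × (392 − 199) = 2326 kJ/min
Energy balance on cold side (adiabatic exchanger): Q = ṁ_c·Cp_c·(T_c,out − T_c,in)
T_c,out = 84.6 + 2326/(154 × 1.71) = 93.433 °C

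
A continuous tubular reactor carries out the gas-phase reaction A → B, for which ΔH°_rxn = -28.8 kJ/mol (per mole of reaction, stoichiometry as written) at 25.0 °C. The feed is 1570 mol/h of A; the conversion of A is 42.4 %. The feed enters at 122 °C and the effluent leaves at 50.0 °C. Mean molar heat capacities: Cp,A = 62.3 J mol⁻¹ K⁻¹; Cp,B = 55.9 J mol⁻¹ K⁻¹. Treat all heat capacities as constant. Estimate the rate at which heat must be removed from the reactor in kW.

Extent of reaction ξ = 0.424 × 1570 = 665.68 mol/h
Reaction term: ξ·ΔH°_rxn = 665.68 × -28.8 = -19172 kJ/h
Sensible, feed 122→25 °C: -9487.7 kJ/h
Outlet flows (mol/h): A 904.32, B 665.68
Sensible, products 25→50.0 °C: 2338.8 kJ/h
Q = ΔH = -26320 kJ/h = -7.3112 kW
Heat removed = 7.3112 kW

Q_out = 7.31 kW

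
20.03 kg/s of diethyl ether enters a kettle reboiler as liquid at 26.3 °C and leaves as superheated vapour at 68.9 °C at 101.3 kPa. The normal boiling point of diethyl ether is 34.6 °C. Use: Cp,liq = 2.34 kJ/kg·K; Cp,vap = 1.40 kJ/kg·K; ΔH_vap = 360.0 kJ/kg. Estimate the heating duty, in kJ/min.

liquid 26.3→34.6 °C: 19.422 kJ/kg
vaporisation at 34.6 °C: 360 kJ/kg
vapour 34.6→68.9 °C: 48.02 kJ/kg
Δh = 19.422 + 360 + 48.02 = 427.44 kJ/kg
Q = ṁ·Δh = 20.03 kg/s × 427.44 kJ/kg = 8561.7 kJ/s
|Q| = 8561.7 kW = 513700 kJ/min

Q = 514000 kJ/min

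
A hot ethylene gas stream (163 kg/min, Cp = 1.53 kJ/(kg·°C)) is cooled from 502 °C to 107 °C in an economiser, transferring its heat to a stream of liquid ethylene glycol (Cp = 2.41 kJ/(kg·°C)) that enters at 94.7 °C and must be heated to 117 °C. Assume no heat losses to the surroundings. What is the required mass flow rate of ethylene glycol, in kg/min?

ṁ_c = 1830 kg/min

Heat released by hot stream: Q = 163 × 1.53 × (502 − 107) = 98509 kJ/min
Energy balance on cold side (adiabatic exchanger): Q = ṁ_c·Cp_c·(T_c,out − T_c,in)
ṁ_c = 98509 / [2.41 × (117 − 94.7)] = 1833 kg/min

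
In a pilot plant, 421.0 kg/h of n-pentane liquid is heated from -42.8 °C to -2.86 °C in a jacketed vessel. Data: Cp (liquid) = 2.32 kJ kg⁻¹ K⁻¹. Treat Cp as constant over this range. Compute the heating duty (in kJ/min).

Q = ṁ·Cp·ΔT = 421.0 × 2.32 × (-2.86 − -42.8) = 39010 kJ/h
Converting: 39010 / 3600 s = 10.836 kW
Heating duty = 650.17 kJ/min

Q = 650 kJ/min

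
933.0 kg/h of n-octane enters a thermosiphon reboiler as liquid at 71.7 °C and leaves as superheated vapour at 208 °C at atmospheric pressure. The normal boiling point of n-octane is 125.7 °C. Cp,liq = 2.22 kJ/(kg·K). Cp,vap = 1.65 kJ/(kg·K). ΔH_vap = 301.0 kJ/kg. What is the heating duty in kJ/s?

Q = 144 kJ/s

liquid 71.7→125.7 °C: 119.88 kJ/kg
vaporisation at 125.7 °C: 301 kJ/kg
vapour 125.7→208 °C: 135.79 kJ/kg
Δh = 119.88 + 301 + 135.79 = 556.67 kJ/kg
Q = ṁ·Δh = 933.0 kg/h × 556.67 kJ/kg = 519380 kJ/h
|Q| = 144.27 kW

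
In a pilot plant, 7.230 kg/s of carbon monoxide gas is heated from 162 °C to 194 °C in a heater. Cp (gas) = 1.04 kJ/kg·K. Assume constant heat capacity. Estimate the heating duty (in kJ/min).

Q = ṁ·Cp·ΔT = 7.230 × 1.04 × (194 − 162) = 240.61 kJ/s
Heating duty = 14437 kJ/min

Q = 14400 kJ/min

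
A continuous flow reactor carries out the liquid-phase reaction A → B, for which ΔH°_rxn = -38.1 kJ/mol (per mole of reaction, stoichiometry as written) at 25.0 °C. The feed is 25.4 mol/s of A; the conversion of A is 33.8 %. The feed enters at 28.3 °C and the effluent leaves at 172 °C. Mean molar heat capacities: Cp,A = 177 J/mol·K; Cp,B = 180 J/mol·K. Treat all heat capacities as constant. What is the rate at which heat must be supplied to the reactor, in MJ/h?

Q_in = 1160 MJ/h

Extent of reaction ξ = 0.338 × 25.4 = 8.5852 mol/s
Reaction term: ξ·ΔH°_rxn = 8.5852 × -38.1 = -327.1 kJ/s
Sensible, feed 28.3→25 °C: -14.836 kJ/s
Outlet flows (mol/s): A 16.815, B 8.5852
Sensible, products 25→172 °C: 664.67 kJ/s
Q = ΔH = 322.74 kJ/s = 322.74 kW
Heat supplied = 1161.9 MJ/h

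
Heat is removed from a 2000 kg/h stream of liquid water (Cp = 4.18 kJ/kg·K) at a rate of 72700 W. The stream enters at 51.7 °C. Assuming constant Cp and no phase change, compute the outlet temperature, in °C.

Q = 72700 W = 261720 kJ/h
ΔT = Q/(ṁ·Cp) = 261720/(2000×4.18) = 31.306 K
T_out = 51.7 − 31.306 = 20.394 °C

T_out = 20.4 °C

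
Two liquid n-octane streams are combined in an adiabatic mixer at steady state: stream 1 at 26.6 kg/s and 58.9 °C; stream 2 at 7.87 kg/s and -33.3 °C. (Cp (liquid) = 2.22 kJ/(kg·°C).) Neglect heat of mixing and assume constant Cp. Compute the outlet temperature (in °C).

No heat crosses the boundary, so H_out = H_in.
T_out = Σ ṁᵢCp,ᵢTᵢ / Σ ṁᵢCp,ᵢ
      = 2896.4 / 76.523 = 37.849 °C

T_out = 37.8 °C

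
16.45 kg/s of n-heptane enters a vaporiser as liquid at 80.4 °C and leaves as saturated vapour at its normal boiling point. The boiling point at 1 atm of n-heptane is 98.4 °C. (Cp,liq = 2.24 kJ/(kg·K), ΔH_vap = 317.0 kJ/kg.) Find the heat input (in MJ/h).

Q = 21200 MJ/h

liquid 80.4→98.4 °C: 40.32 kJ/kg
vaporisation at 98.4 °C: 317 kJ/kg
Δh = 40.32 + 317 = 357.32 kJ/kg
Q = ṁ·Δh = 16.45 kg/s × 357.32 kJ/kg = 5877.9 kJ/s
|Q| = 5877.9 kW = 21160 MJ/h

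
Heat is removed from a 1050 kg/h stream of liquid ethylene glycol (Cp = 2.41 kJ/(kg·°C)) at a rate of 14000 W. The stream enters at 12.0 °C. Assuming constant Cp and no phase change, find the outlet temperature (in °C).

T_out = -7.92 °C

Q = 14000 W = 50400 kJ/h
ΔT = Q/(ṁ·Cp) = 50400/(1050×2.41) = 19.917 K
T_out = 12.0 − 19.917 = -7.917 °C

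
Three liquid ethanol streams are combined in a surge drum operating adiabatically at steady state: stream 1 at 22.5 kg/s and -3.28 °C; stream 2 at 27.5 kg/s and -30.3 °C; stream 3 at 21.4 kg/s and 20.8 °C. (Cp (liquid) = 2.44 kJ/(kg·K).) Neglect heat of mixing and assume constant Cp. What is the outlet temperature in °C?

T_out = -6.47 °C

Adiabatic, steady state ⇒ Σ ṁᵢCp,ᵢ(T_out − Tᵢ) = 0
Σ ṁᵢCp,ᵢTᵢ = 22.5×2.44×-3.28 + 27.5×2.44×-30.3 + 21.4×2.44×20.8 = -1127.1
Σ ṁᵢCp,ᵢ = 22.5×2.44 + 27.5×2.44 + 21.4×2.44 = 174.22
T_out = -1127.1 / 174.22 = -6.4696 °C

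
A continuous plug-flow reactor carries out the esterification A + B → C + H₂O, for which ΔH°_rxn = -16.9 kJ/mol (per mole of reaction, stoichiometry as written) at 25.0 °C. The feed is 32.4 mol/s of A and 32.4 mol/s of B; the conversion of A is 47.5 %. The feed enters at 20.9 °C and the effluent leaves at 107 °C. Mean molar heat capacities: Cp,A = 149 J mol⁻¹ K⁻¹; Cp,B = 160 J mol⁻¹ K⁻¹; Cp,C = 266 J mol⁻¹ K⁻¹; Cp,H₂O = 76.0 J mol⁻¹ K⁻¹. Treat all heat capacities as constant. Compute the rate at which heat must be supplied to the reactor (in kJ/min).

Q_in = 38600 kJ/min

Extent of reaction ξ = 0.475 × 32.4 = 15.39 mol/s
Reaction term: ξ·ΔH°_rxn = 15.39 × -16.9 = -260.09 kJ/s
Sensible, feed 20.9→25 °C: 41.048 kJ/s
Outlet flows (mol/s): A 17.01, B 17.01, C 15.39, H₂O 15.39
Sensible, products 25→107 °C: 862.6 kJ/s
Q = ΔH = 643.55 kJ/s = 643.55 kW
Heat supplied = 38613 kJ/min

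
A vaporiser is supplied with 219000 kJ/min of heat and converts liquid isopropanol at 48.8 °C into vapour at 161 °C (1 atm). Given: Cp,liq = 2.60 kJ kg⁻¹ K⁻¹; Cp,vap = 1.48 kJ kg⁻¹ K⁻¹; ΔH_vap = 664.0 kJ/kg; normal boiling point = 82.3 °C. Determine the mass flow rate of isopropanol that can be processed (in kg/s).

ṁ = 4.21 kg/s

Δh = 2.60×(82.3−48.8) + 664.0 + 1.48×(161−82.3) = 867.58 kJ/kg
Q = 219000 kJ/min = 3650 kJ/s = 3650 kJ/s
ṁ = Q/Δh = 3650 / 867.58 = 4.2071 kg/s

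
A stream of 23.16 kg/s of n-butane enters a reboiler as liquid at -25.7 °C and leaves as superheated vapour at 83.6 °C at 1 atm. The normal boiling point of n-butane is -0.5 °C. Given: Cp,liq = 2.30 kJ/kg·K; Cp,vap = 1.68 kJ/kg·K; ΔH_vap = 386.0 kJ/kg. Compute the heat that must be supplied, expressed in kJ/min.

liquid -25.7→-0.5 °C: 57.96 kJ/kg
vaporisation at -0.5 °C: 386 kJ/kg
vapour -0.5→83.6 °C: 141.29 kJ/kg
Δh = 57.96 + 386 + 141.29 = 585.25 kJ/kg
Q = ṁ·Δh = 23.16 kg/s × 585.25 kJ/kg = 13554 kJ/s
|Q| = 13554 kW = 813260 kJ/min

Q = 813000 kJ/min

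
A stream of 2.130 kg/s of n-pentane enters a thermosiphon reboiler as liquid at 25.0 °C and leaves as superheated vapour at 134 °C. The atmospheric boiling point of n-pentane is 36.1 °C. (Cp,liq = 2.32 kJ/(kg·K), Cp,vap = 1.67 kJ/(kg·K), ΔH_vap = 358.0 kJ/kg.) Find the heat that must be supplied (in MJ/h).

Q = 4200 MJ/h

liquid 25.0→36.1 °C: 25.752 kJ/kg
vaporisation at 36.1 °C: 358 kJ/kg
vapour 36.1→134 °C: 163.49 kJ/kg
Δh = 25.752 + 358 + 163.49 = 547.25 kJ/kg
Q = ṁ·Δh = 2.130 kg/s × 547.25 kJ/kg = 1165.6 kJ/s
|Q| = 1165.6 kW = 4196.3 MJ/h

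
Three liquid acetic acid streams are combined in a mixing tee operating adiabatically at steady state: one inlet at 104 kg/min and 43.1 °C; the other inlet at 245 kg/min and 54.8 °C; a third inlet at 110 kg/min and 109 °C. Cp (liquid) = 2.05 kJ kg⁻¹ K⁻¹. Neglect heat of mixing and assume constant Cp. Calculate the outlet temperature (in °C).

T_out = 65.1 °C

No heat crosses the boundary, so H_out = H_in.
Σ ṁᵢCp,ᵢTᵢ = 104×2.05×43.1 + 245×2.05×54.8 + 110×2.05×109 = 61292
Σ ṁᵢCp,ᵢ = 104×2.05 + 245×2.05 + 110×2.05 = 940.95
T_out = 61292 / 940.95 = 65.138 °C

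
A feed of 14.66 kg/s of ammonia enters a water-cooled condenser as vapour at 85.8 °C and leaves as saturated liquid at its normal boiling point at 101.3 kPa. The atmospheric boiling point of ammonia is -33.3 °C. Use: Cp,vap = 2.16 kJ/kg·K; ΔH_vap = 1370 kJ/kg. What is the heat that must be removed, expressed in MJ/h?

Q_c = 85900 MJ/h

vapour 85.8→-33.3 °C: -257.26 kJ/kg
condensation at -33.3 °C: -1370 kJ/kg
Δh = -257.26 + -1370 = -1627.3 kJ/kg
Q = ṁ·Δh = 14.66 kg/s × -1627.3 kJ/kg = -23856 kJ/s
|Q| = 23856 kW = 85880 MJ/h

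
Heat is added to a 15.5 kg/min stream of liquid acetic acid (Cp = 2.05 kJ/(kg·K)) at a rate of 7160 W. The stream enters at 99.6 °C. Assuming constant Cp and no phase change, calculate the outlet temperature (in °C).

T_out = 113 °C

Q = 7160 W = 429.6 kJ/min
ΔT = Q/(ṁ·Cp) = 429.6/(15.5×2.05) = 13.52 K
T_out = 99.6 + 13.52 = 113.12 °C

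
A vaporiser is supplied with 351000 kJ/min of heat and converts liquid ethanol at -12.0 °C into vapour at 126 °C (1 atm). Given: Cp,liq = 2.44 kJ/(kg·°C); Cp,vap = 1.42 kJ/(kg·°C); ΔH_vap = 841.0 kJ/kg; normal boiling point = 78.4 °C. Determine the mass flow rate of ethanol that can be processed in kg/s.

Δh = 2.44×(78.4−-12.0) + 841.0 + 1.42×(126−78.4) = 1129.2 kJ/kg
Q = 351000 kJ/min = 5850 kJ/s = 5850 kJ/s
ṁ = Q/Δh = 5850 / 1129.2 = 5.1808 kg/s

ṁ = 5.18 kg/s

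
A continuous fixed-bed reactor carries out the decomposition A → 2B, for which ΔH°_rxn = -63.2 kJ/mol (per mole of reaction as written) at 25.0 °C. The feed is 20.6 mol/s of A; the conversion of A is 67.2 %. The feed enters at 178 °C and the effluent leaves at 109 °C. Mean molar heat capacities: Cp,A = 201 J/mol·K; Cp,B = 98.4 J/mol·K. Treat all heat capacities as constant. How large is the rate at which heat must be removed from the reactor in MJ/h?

Q_out = 4200 MJ/h

Extent of reaction ξ = 0.672 × 20.6 = 13.843 mol/s
Reaction term: ξ·ΔH°_rxn = 13.843 × -63.2 = -874.89 kJ/s
Sensible, feed 178→25 °C: -633.51 kJ/s
Outlet flows (mol/s): A 6.7568, B 27.686
Sensible, products 25→109 °C: 342.93 kJ/s
Q = ΔH = -1165.5 kJ/s = -1165.5 kW
Heat removed = 4195.7 MJ/h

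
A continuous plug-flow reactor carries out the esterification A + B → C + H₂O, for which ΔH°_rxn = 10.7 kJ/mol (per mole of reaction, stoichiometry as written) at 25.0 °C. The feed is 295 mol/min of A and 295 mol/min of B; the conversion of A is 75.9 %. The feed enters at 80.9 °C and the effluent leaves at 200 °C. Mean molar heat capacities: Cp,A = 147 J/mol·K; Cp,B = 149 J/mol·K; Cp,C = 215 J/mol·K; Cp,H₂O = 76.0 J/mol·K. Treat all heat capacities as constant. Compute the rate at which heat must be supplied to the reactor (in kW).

Extent of reaction ξ = 0.759 × 295 = 223.91 mol/min
Reaction term: ξ·ΔH°_rxn = 223.91 × 10.7 = 2395.8 kJ/min
Sensible, feed 80.9→25 °C: -4881.2 kJ/min
Outlet flows (mol/min): A 71.095, B 71.095, C 223.91, H₂O 223.91
Sensible, products 25→200 °C: 15085 kJ/min
Q = ΔH = 12600 kJ/min = 209.99 kW
Heat supplied = 209.99 kW

Q_in = 210 kW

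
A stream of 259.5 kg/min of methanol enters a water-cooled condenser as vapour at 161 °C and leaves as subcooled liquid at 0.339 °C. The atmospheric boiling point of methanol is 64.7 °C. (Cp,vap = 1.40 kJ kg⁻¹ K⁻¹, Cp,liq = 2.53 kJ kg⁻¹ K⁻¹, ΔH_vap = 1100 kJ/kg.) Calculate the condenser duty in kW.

vapour 161→64.7 °C: -134.82 kJ/kg
condensation at 64.7 °C: -1100 kJ/kg
liquid 64.7→0.339 °C: -162.83 kJ/kg
Δh = -134.82 + -1100 + -162.83 = -1397.7 kJ/kg
Q = ṁ·Δh = 259.5 kg/min × -1397.7 kJ/kg = -362690 kJ/min
|Q| = 6044.9 kW

Q_c = 6040 kW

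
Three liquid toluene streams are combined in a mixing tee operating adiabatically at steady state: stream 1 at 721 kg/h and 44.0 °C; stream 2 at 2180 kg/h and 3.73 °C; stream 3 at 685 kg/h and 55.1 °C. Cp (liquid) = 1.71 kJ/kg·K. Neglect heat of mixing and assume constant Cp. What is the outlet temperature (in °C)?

T_out = 21.6 °C

Adiabatic, steady state ⇒ Σ ṁᵢCp,ᵢ(T_out − Tᵢ) = 0
T_out = Σ ṁᵢCp,ᵢTᵢ / Σ ṁᵢCp,ᵢ
      = 132690 / 6132.1 = 21.639 °C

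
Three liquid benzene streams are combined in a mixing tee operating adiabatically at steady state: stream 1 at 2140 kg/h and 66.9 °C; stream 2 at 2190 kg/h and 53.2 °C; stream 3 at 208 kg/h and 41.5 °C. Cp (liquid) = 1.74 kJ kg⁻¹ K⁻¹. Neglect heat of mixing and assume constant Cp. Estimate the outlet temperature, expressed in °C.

T_out = 59.1 °C

Adiabatic, steady state ⇒ Σ ṁᵢCp,ᵢ(T_out − Tᵢ) = 0
T_out = Σ ṁᵢCp,ᵢTᵢ / Σ ṁᵢCp,ᵢ
      = 466850 / 7896.1 = 59.124 °C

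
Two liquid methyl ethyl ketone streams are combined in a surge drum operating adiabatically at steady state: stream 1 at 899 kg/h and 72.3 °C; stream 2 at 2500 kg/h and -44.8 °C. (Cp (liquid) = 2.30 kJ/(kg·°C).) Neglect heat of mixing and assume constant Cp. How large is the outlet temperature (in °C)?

T_out = -13.8 °C

Adiabatic, steady state ⇒ Σ ṁᵢCp,ᵢ(T_out − Tᵢ) = 0
Σ ṁᵢCp,ᵢTᵢ = 899×2.30×72.3 + 2500×2.30×-44.8 = -108110
Σ ṁᵢCp,ᵢ = 899×2.30 + 2500×2.30 = 7817.7
T_out = -108110 / 7817.7 = -13.828 °C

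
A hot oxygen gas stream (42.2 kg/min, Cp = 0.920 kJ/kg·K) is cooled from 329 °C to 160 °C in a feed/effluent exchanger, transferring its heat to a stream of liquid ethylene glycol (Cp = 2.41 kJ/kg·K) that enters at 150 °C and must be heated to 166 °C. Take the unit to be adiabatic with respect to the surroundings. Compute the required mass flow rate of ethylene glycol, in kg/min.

Heat released by hot stream: Q = 42.2 × 0.920 × (329 − 160) = 6561.3 kJ/min
Energy balance on cold side (adiabatic exchanger): Q = ṁ_c·Cp_c·(T_c,out − T_c,in)
ṁ_c = 6561.3 / [2.41 × (166 − 150)] = 170.16 kg/min

ṁ_c = 170 kg/min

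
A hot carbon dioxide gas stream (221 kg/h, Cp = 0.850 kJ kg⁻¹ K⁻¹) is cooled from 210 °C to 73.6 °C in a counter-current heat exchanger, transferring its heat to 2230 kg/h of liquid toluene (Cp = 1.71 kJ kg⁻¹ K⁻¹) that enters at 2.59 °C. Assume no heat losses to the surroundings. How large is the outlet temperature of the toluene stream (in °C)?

T_c,out = 9.31 °C

Heat released by hot stream: Q = 221 × 0.850 × (210 − 73.6) = 25623 kJ/h
Energy balance on cold side (adiabatic exchanger): Q = ṁ_c·Cp_c·(T_c,out − T_c,in)
T_c,out = 2.59 + 25623/(2230 × 1.71) = 9.3093 °C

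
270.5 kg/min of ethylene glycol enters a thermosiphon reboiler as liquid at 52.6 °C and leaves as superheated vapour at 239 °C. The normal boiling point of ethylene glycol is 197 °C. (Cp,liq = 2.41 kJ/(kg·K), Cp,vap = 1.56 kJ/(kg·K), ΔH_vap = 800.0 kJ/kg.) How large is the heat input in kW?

Q = 5470 kW

liquid 52.6→197 °C: 348 kJ/kg
vaporisation at 197 °C: 800 kJ/kg
vapour 197→239 °C: 65.52 kJ/kg
Δh = 348 + 800 + 65.52 = 1213.5 kJ/kg
Q = ṁ·Δh = 270.5 kg/min × 1213.5 kJ/kg = 328260 kJ/min
|Q| = 5471 kW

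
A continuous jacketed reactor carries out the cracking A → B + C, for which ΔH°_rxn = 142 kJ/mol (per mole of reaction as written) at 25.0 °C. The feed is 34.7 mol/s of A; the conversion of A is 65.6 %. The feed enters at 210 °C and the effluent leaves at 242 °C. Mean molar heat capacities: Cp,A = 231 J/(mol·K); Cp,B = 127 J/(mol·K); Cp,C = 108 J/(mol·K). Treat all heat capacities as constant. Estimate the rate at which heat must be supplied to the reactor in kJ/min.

Extent of reaction ξ = 0.656 × 34.7 = 22.763 mol/s
Reaction term: ξ·ΔH°_rxn = 22.763 × 142 = 3232.4 kJ/s
Sensible, feed 210→25 °C: -1482.9 kJ/s
Outlet flows (mol/s): A 11.937, B 22.763, C 22.763
Sensible, products 25→242 °C: 1759.2 kJ/s
Q = ΔH = 3508.6 kJ/s = 3508.6 kW
Heat supplied = 210520 kJ/min

Q_in = 211000 kJ/min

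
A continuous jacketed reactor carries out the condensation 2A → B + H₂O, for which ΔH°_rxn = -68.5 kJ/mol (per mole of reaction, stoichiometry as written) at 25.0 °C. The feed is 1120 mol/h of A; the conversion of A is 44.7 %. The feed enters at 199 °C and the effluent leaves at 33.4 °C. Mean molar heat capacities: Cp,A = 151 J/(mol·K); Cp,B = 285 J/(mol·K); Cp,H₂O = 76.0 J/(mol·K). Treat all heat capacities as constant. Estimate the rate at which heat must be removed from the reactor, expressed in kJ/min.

Extent of reaction ξ = 0.447 × 1120 / 2 = 250.32 mol/h
Reaction term: ξ·ΔH°_rxn = 250.32 × -68.5 = -17147 kJ/h
Sensible, feed 199→25 °C: -29427 kJ/h
Outlet flows (mol/h): A 619.36, B 250.32, H₂O 250.32
Sensible, products 25→33.4 °C: 1544.7 kJ/h
Q = ΔH = -45029 kJ/h = -12.508 kW
Heat removed = 750.49 kJ/min

Q_out = 750 kJ/min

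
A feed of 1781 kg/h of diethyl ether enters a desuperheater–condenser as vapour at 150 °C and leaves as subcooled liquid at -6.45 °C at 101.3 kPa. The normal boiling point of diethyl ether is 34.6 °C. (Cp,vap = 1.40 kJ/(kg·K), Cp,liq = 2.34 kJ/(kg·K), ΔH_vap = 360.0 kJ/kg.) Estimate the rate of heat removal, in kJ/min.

vapour 150→34.6 °C: -161.56 kJ/kg
condensation at 34.6 °C: -360 kJ/kg
liquid 34.6→-6.45 °C: -96.057 kJ/kg
Δh = -161.56 + -360 + -96.057 = -617.62 kJ/kg
Q = ṁ·Δh = 1781 kg/h × -617.62 kJ/kg = -1.1e+06 kJ/h
|Q| = 305.55 kW = 18333 kJ/min

Q_c = 18300 kJ/min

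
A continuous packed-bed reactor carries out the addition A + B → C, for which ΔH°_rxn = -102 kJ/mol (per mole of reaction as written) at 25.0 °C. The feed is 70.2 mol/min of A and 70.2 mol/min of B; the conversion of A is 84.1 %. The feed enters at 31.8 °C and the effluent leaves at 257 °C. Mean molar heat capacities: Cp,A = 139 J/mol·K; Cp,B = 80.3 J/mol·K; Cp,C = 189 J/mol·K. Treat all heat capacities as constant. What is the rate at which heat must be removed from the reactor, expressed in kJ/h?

Extent of reaction ξ = 0.841 × 70.2 = 59.038 mol/min
Reaction term: ξ·ΔH°_rxn = 59.038 × -102 = -6021.9 kJ/min
Sensible, feed 31.8→25 °C: -104.69 kJ/min
Outlet flows (mol/min): A 11.162, B 11.162, C 59.038
Sensible, products 25→257 °C: 3156.6 kJ/min
Q = ΔH = -2970 kJ/min = -49.5 kW
Heat removed = 178200 kJ/h

Q_out = 178000 kJ/h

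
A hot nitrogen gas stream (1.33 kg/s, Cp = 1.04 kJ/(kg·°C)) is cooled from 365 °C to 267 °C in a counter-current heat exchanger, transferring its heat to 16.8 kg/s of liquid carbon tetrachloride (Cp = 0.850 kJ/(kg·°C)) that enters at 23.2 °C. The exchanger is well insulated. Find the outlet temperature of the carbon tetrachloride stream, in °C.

T_c,out = 32.7 °C

Heat released by hot stream: Q = 1.33 × 1.04 × (365 − 267) = 135.55 kJ/s
Energy balance on cold side (adiabatic exchanger): Q = ṁ_c·Cp_c·(T_c,out − T_c,in)
T_c,out = 23.2 + 135.55/(16.8 × 0.850) = 32.693 °C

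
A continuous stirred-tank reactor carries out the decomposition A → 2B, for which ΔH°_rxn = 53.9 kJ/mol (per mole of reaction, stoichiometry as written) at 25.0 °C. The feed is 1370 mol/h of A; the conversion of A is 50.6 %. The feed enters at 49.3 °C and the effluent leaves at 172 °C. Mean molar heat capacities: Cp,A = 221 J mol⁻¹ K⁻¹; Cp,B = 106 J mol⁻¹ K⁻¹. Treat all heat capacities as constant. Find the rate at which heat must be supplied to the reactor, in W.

Q_in = 20400 W

Extent of reaction ξ = 0.506 × 1370 = 693.22 mol/h
Reaction term: ξ·ΔH°_rxn = 693.22 × 53.9 = 37365 kJ/h
Sensible, feed 49.3→25 °C: -7357.3 kJ/h
Outlet flows (mol/h): A 676.78, B 1386.4
Sensible, products 25→172 °C: 43590 kJ/h
Q = ΔH = 73597 kJ/h = 20.444 kW
Heat supplied = 20444 W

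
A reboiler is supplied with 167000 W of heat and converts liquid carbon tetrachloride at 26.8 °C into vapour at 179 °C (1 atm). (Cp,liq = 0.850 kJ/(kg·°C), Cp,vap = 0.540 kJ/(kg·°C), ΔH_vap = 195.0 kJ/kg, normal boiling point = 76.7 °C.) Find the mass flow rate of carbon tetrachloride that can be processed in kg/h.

ṁ = 2050 kg/h

Δh = 0.850×(76.7−26.8) + 195.0 + 0.540×(179−76.7) = 292.66 kJ/kg
Q = 167000 W = 167 kJ/s = 601200 kJ/h
ṁ = Q/Δh = 601200 / 292.66 = 2054.3 kg/h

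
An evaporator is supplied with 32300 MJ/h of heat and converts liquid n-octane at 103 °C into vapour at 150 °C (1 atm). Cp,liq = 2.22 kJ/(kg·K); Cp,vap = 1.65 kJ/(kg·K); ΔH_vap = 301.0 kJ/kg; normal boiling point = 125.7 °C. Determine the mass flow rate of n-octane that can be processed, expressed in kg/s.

Δh = 2.22×(125.7−103) + 301.0 + 1.65×(150−125.7) = 391.49 kJ/kg
Q = 32300 MJ/h = 8972.2 kJ/s = 8972.2 kJ/s
ṁ = Q/Δh = 8972.2 / 391.49 = 22.918 kg/s

ṁ = 22.9 kg/s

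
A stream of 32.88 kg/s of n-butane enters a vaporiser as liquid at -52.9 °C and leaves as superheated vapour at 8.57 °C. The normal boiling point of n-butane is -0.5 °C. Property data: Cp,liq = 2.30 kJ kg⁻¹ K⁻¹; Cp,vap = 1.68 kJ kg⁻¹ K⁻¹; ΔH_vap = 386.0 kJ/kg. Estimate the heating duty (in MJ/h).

Q = 61800 MJ/h

liquid -52.9→-0.5 °C: 120.52 kJ/kg
vaporisation at -0.5 °C: 386 kJ/kg
vapour -0.5→8.57 °C: 15.238 kJ/kg
Δh = 120.52 + 386 + 15.238 = 521.76 kJ/kg
Q = ṁ·Δh = 32.88 kg/s × 521.76 kJ/kg = 17155 kJ/s
|Q| = 17155 kW = 61759 MJ/h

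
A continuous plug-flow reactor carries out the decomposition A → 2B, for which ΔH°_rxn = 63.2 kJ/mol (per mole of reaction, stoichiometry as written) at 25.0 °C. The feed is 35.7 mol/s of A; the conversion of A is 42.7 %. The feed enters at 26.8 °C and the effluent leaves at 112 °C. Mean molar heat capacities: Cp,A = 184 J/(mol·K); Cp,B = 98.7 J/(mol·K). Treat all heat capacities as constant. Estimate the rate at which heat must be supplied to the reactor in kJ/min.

Extent of reaction ξ = 0.427 × 35.7 = 15.244 mol/s
Reaction term: ξ·ΔH°_rxn = 15.244 × 63.2 = 963.41 kJ/s
Sensible, feed 26.8→25 °C: -11.824 kJ/s
Outlet flows (mol/s): A 20.456, B 30.488
Sensible, products 25→112 °C: 589.26 kJ/s
Q = ΔH = 1540.8 kJ/s = 1540.8 kW
Heat supplied = 92451 kJ/min

Q_in = 92500 kJ/min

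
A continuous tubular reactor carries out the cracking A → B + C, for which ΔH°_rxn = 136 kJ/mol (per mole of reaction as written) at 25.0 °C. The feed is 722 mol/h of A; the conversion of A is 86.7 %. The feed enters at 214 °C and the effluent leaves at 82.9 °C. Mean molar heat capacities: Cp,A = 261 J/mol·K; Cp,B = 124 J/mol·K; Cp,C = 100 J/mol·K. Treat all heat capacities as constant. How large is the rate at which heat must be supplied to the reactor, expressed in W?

Extent of reaction ξ = 0.867 × 722 = 625.97 mol/h
Reaction term: ξ·ΔH°_rxn = 625.97 × 136 = 85132 kJ/h
Sensible, feed 214→25 °C: -35616 kJ/h
Outlet flows (mol/h): A 96.026, B 625.97, C 625.97
Sensible, products 25→82.9 °C: 9569.8 kJ/h
Q = ΔH = 59087 kJ/h = 16.413 kW
Heat supplied = 16413 W

Q_in = 16400 W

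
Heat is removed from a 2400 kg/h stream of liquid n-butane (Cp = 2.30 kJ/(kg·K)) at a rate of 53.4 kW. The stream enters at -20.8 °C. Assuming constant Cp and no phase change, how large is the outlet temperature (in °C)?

Q = 53.4 kW = 192240 kJ/h
ΔT = Q/(ṁ·Cp) = 192240/(2400×2.30) = 34.826 K
T_out = -20.8 − 34.826 = -55.626 °C

T_out = -55.6 °C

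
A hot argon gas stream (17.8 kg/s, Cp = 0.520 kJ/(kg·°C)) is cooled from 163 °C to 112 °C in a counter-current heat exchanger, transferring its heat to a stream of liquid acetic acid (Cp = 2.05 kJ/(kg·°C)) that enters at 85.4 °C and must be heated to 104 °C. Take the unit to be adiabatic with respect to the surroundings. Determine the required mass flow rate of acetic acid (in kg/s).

Heat released by hot stream: Q = 17.8 × 0.520 × (163 − 112) = 472.06 kJ/s
Energy balance on cold side (adiabatic exchanger): Q = ṁ_c·Cp_c·(T_c,out − T_c,in)
ṁ_c = 472.06 / [2.05 × (104 − 85.4)] = 12.38 kg/s

ṁ_c = 12.4 kg/s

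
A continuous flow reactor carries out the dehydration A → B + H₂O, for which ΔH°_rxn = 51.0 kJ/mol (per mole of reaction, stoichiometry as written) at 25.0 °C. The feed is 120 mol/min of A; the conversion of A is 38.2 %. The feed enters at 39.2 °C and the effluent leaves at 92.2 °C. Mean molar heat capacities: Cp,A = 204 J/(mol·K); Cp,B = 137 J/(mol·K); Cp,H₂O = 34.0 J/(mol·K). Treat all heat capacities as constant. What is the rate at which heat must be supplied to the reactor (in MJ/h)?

Q_in = 212 MJ/h

Extent of reaction ξ = 0.382 × 120 = 45.84 mol/min
Reaction term: ξ·ΔH°_rxn = 45.84 × 51.0 = 2337.8 kJ/min
Sensible, feed 39.2→25 °C: -347.62 kJ/min
Outlet flows (mol/min): A 74.16, B 45.84, H₂O 45.84
Sensible, products 25→92.2 °C: 1543.4 kJ/min
Q = ΔH = 3533.6 kJ/min = 58.894 kW
Heat supplied = 212.02 MJ/h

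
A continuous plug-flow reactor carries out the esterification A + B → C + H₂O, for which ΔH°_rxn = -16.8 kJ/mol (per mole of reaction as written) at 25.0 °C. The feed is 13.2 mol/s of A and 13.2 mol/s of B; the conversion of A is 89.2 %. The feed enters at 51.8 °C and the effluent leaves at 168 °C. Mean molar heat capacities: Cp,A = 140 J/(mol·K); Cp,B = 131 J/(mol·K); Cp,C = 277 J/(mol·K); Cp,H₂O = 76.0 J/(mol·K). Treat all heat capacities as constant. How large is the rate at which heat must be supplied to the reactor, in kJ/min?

Q_in = 21400 kJ/min

Extent of reaction ξ = 0.892 × 13.2 = 11.774 mol/s
Reaction term: ξ·ΔH°_rxn = 11.774 × -16.8 = -197.81 kJ/s
Sensible, feed 51.8→25 °C: -95.869 kJ/s
Outlet flows (mol/s): A 1.4256, B 1.4256, C 11.774, H₂O 11.774
Sensible, products 25→168 °C: 649.61 kJ/s
Q = ΔH = 355.93 kJ/s = 355.93 kW
Heat supplied = 21356 kJ/min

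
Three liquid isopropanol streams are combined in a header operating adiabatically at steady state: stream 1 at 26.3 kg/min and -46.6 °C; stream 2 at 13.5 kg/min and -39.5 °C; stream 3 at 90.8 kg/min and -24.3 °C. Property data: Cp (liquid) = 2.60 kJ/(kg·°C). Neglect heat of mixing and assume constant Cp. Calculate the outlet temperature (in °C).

T_out = -30.4 °C

No heat crosses the boundary, so H_out = H_in.
T_out = Σ ṁᵢCp,ᵢTᵢ / Σ ṁᵢCp,ᵢ
      = -10310 / 339.56 = -30.362 °C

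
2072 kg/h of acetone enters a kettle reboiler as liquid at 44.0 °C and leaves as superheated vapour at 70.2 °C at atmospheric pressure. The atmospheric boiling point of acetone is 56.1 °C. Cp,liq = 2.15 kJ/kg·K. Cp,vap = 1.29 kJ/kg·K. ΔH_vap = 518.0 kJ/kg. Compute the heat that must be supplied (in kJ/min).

Q = 19400 kJ/min

liquid 44.0→56.1 °C: 26.015 kJ/kg
vaporisation at 56.1 °C: 518 kJ/kg
vapour 56.1→70.2 °C: 18.189 kJ/kg
Δh = 26.015 + 518 + 18.189 = 562.2 kJ/kg
Q = ṁ·Δh = 2072 kg/h × 562.2 kJ/kg = 1.1649e+06 kJ/h
|Q| = 323.58 kW = 19415 kJ/min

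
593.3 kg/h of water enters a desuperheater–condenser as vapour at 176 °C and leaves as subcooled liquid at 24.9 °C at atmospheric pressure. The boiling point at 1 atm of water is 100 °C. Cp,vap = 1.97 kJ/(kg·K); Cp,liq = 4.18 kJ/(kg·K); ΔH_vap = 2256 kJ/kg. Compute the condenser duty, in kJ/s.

vapour 176→100 °C: -149.72 kJ/kg
condensation at 100 °C: -2256 kJ/kg
liquid 100→24.9 °C: -313.92 kJ/kg
Δh = -149.72 + -2256 + -313.92 = -2719.6 kJ/kg
Q = ṁ·Δh = 593.3 kg/h × -2719.6 kJ/kg = -1.6136e+06 kJ/h
|Q| = 448.21 kW

Q_c = 448 kJ/s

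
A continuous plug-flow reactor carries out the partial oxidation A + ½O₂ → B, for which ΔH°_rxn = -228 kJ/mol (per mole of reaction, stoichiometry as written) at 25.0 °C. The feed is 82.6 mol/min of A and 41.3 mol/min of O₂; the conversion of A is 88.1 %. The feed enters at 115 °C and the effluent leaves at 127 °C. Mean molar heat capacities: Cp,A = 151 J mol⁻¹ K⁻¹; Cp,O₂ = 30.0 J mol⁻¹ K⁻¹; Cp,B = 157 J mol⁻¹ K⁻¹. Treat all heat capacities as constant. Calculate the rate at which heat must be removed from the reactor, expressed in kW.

Q_out = 275 kW

Extent of reaction ξ = 0.881 × 82.6 = 72.771 mol/min
Reaction term: ξ·ΔH°_rxn = 72.771 × -228 = -16592 kJ/min
Sensible, feed 115→25 °C: -1234 kJ/min
Outlet flows (mol/min): A 9.8294, O₂ 4.9147, B 72.771
Sensible, products 25→127 °C: 1331.8 kJ/min
Q = ΔH = -16494 kJ/min = -274.9 kW
Heat removed = 274.9 kW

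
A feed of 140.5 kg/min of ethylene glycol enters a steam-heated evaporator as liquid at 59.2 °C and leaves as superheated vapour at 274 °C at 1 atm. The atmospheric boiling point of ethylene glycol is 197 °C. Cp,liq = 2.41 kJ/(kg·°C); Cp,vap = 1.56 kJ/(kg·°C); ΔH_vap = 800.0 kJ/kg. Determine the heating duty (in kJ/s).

liquid 59.2→197 °C: 332.1 kJ/kg
vaporisation at 197 °C: 800 kJ/kg
vapour 197→274 °C: 120.12 kJ/kg
Δh = 332.1 + 800 + 120.12 = 1252.2 kJ/kg
Q = ṁ·Δh = 140.5 kg/min × 1252.2 kJ/kg = 175940 kJ/min
|Q| = 2932.3 kW

Q = 2930 kJ/s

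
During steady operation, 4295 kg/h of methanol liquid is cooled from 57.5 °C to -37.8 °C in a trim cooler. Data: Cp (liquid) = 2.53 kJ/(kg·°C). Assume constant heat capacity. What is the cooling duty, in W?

Q_c = 288000 W

Q = ṁ·Cp·ΔT = 4295 × 2.53 × (-37.8 − 57.5) = -1.0356e+06 kJ/h
Converting: 1.0356e+06 / 3600 s = 287.66 kW
Cooling duty = 287660 W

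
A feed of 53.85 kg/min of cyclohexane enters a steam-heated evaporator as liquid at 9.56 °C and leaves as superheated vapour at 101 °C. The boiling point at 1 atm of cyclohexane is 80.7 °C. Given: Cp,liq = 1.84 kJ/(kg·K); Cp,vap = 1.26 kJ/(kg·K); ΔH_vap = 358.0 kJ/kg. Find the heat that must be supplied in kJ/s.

liquid 9.56→80.7 °C: 130.9 kJ/kg
vaporisation at 80.7 °C: 358 kJ/kg
vapour 80.7→101 °C: 25.578 kJ/kg
Δh = 130.9 + 358 + 25.578 = 514.48 kJ/kg
Q = ṁ·Δh = 53.85 kg/min × 514.48 kJ/kg = 27705 kJ/min
|Q| = 461.74 kW

Q = 462 kJ/s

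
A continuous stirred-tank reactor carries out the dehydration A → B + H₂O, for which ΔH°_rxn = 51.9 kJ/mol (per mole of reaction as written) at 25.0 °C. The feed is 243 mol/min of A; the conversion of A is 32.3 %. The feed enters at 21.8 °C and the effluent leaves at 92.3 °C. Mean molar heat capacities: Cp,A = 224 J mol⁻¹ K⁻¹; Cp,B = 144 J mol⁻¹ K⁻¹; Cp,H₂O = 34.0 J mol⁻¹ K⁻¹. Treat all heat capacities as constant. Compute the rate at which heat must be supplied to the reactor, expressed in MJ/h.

Q_in = 460 MJ/h

Extent of reaction ξ = 0.323 × 243 = 78.489 mol/min
Reaction term: ξ·ΔH°_rxn = 78.489 × 51.9 = 4073.6 kJ/min
Sensible, feed 21.8→25 °C: 174.18 kJ/min
Outlet flows (mol/min): A 164.51, B 78.489, H₂O 78.489
Sensible, products 25→92.3 °C: 3420.3 kJ/min
Q = ΔH = 7668 kJ/min = 127.8 kW
Heat supplied = 460.08 MJ/h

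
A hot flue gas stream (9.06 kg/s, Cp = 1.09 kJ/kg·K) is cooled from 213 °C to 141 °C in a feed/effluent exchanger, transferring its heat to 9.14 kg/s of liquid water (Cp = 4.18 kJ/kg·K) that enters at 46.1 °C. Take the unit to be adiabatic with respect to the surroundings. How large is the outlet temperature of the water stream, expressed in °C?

Heat released by hot stream: Q = 9.06 × 1.09 × (213 − 141) = 711.03 kJ/s
Energy balance on cold side (adiabatic exchanger): Q = ṁ_c·Cp_c·(T_c,out − T_c,in)
T_c,out = 46.1 + 711.03/(9.14 × 4.18) = 64.711 °C

T_c,out = 64.7 °C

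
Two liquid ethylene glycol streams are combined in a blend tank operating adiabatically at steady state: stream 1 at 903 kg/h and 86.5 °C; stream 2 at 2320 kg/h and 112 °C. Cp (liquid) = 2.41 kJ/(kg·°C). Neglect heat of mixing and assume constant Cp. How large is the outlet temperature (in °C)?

T_out = 105 °C

Energy balance with Q = 0: Σ ṁᵢCp,ᵢ(T_out − Tᵢ) = 0
T_out = Σ ṁᵢCp,ᵢTᵢ / Σ ṁᵢCp,ᵢ
      = 814460 / 7767.4 = 104.86 °C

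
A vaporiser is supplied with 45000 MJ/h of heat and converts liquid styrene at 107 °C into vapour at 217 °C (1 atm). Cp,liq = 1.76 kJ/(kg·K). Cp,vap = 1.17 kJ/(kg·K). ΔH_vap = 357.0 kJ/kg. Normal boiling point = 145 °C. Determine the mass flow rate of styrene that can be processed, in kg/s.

Δh = 1.76×(145−107) + 357.0 + 1.17×(217−145) = 508.12 kJ/kg
Q = 45000 MJ/h = 12500 kJ/s = 12500 kJ/s
ṁ = Q/Δh = 12500 / 508.12 = 24.6 kg/s

ṁ = 24.6 kg/s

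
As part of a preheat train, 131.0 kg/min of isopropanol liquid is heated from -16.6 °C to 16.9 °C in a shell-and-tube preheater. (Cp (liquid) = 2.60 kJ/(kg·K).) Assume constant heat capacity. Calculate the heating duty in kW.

Q = 190 kW

Q = ṁ·Cp·ΔT = 131.0 × 2.60 × (16.9 − -16.6) = 11410 kJ/min
Converting: 11410 / 60 s = 190.17 kW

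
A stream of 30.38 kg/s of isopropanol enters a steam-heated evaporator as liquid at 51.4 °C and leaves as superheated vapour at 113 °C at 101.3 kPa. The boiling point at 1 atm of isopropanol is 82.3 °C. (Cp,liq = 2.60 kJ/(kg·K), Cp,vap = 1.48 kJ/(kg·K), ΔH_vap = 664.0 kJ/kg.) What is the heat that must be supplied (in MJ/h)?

liquid 51.4→82.3 °C: 80.34 kJ/kg
vaporisation at 82.3 °C: 664 kJ/kg
vapour 82.3→113 °C: 45.436 kJ/kg
Δh = 80.34 + 664 + 45.436 = 789.78 kJ/kg
Q = ṁ·Δh = 30.38 kg/s × 789.78 kJ/kg = 23993 kJ/s
|Q| = 23993 kW = 86376 MJ/h

Q = 86400 MJ/h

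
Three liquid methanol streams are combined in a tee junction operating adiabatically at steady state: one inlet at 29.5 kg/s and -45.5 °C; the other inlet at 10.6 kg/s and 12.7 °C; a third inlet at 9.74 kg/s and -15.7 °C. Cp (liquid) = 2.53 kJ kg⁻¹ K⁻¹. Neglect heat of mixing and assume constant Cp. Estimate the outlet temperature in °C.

T_out = -27.3 °C

Adiabatic, steady state ⇒ Σ ṁᵢCp,ᵢ(T_out − Tᵢ) = 0
Σ ṁᵢCp,ᵢTᵢ = 29.5×2.53×-45.5 + 10.6×2.53×12.7 + 9.74×2.53×-15.7 = -3442.2
Σ ṁᵢCp,ᵢ = 29.5×2.53 + 10.6×2.53 + 9.74×2.53 = 126.1
T_out = -3442.2 / 126.1 = -27.298 °C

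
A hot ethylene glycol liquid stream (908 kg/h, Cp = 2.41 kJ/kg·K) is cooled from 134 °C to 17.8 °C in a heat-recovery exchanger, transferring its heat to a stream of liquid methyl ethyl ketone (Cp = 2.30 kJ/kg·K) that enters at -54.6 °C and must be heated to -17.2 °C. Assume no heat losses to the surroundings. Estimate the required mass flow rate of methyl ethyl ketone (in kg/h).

ṁ_c = 2960 kg/h

Heat released by hot stream: Q = 908 × 2.41 × (134 − 17.8) = 254280 kJ/h
Energy balance on cold side (adiabatic exchanger): Q = ṁ_c·Cp_c·(T_c,out − T_c,in)
ṁ_c = 254280 / [2.30 × (-17.2 − -54.6)] = 2956 kg/h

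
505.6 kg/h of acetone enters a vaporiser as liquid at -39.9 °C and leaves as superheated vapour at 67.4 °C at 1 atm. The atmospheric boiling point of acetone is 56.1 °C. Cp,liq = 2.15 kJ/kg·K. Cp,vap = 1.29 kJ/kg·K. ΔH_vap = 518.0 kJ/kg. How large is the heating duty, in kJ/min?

liquid -39.9→56.1 °C: 206.4 kJ/kg
vaporisation at 56.1 °C: 518 kJ/kg
vapour 56.1→67.4 °C: 14.577 kJ/kg
Δh = 206.4 + 518 + 14.577 = 738.98 kJ/kg
Q = ṁ·Δh = 505.6 kg/h × 738.98 kJ/kg = 373630 kJ/h
|Q| = 103.79 kW = 6227.1 kJ/min

Q = 6230 kJ/min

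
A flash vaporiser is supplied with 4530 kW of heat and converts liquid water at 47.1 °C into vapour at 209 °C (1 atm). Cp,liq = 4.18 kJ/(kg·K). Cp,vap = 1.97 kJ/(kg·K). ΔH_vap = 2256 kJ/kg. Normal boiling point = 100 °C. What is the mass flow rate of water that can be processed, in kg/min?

Δh = 4.18×(100−47.1) + 2256 + 1.97×(209−100) = 2691.9 kJ/kg
Q = 4530 kW = 4530 kJ/s = 271800 kJ/min
ṁ = Q/Δh = 271800 / 2691.9 = 100.97 kg/min

ṁ = 101 kg/min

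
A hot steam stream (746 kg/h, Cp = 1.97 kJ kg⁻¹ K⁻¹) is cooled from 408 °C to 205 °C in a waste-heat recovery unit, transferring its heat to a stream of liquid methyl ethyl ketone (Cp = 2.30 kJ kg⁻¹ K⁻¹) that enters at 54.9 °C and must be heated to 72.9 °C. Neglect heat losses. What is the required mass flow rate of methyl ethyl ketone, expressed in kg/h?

ṁ_c = 7210 kg/h

Heat released by hot stream: Q = 746 × 1.97 × (408 − 205) = 298330 kJ/h
Energy balance on cold side (adiabatic exchanger): Q = ṁ_c·Cp_c·(T_c,out − T_c,in)
ṁ_c = 298330 / [2.30 × (72.9 − 54.9)] = 7206.1 kg/h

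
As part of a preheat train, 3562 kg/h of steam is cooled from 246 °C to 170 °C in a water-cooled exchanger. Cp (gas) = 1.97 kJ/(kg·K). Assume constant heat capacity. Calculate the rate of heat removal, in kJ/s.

Q_c = 148 kJ/s

Q = ṁ·Cp·ΔT = 3562 × 1.97 × (170 − 246) = -533300 kJ/h
Converting: 533300 / 3600 s = 148.14 kW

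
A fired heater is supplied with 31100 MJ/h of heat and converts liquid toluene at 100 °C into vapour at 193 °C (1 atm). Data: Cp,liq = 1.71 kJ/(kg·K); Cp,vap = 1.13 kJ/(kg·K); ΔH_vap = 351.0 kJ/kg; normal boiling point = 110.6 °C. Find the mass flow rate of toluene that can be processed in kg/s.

Δh = 1.71×(110.6−100) + 351.0 + 1.13×(193−110.6) = 462.24 kJ/kg
Q = 31100 MJ/h = 8638.9 kJ/s = 8638.9 kJ/s
ṁ = Q/Δh = 8638.9 / 462.24 = 18.689 kg/s

ṁ = 18.7 kg/s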